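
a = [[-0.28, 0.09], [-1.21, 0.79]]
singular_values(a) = [1.47, 0.08]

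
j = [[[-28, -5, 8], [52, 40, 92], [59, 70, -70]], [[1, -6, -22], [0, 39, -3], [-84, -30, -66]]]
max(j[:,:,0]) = 59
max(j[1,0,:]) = 1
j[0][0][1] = -5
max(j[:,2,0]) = 59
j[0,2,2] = -70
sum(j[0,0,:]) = -25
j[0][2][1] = 70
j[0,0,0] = -28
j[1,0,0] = 1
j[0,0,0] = -28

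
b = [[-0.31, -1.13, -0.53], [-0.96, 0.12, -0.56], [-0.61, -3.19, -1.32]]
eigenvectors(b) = [[0.35, 0.51, 0.21],[0.30, 0.24, -0.62],[0.89, -0.82, 0.76]]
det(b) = -0.01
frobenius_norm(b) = 3.90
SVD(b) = [[-0.34,-0.06,-0.94],[-0.08,-0.99,0.09],[-0.94,0.11,0.34]] @ diag([3.7442971170390087, 1.0836645016377935, 0.0032167100392699634]) @ [[0.20, 0.90, 0.39], [0.84, -0.37, 0.41], [-0.51, -0.24, 0.82]]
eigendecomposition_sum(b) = [[-0.49,-0.84,-0.56], [-0.43,-0.73,-0.48], [-1.26,-2.15,-1.42]] + [[0.0, -0.0, -0.00], [0.0, -0.0, -0.0], [-0.00, 0.00, 0.00]] + [[0.18, -0.29, 0.03], [-0.53, 0.85, -0.08], [0.65, -1.04, 0.10]]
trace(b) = -1.51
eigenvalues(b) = [-2.64, 0.0, 1.13]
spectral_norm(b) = 3.74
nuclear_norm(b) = 4.83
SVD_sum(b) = [[-0.26, -1.15, -0.5], [-0.06, -0.27, -0.12], [-0.71, -3.15, -1.37]] + [[-0.05, 0.02, -0.03], [-0.90, 0.39, -0.44], [0.10, -0.04, 0.05]] + [[0.0, 0.00, -0.00], [-0.0, -0.0, 0.00], [-0.00, -0.0, 0.0]]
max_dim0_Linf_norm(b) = 3.19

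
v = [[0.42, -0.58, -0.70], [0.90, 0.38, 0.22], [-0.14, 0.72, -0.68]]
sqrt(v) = [[(0.8+0.09j), (-0.33-0.1j), -0.40+0.27j], [(0.51-0.1j), 0.78+0.11j, (0.12-0.3j)], [(-0.08+0.27j), 0.41-0.30j, (0.18+0.79j)]]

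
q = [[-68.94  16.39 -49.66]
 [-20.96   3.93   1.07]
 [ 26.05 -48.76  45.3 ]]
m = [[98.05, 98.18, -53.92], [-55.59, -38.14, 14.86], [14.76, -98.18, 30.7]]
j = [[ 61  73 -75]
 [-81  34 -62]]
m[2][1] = -98.18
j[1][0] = -81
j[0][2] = -75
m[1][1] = -38.14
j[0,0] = 61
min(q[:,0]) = -68.94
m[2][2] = 30.7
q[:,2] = [-49.66, 1.07, 45.3]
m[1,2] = 14.86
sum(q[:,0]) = -63.85000000000001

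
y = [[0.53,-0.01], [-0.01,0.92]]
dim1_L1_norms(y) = [0.54, 0.93]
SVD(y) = [[-0.03,  1.00], [1.0,  0.03]] @ diag([0.9202562418976664, 0.5297437581023337]) @ [[-0.03, 1.00], [1.00, 0.03]]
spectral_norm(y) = 0.92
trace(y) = 1.45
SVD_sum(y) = [[0.0, -0.02], [-0.02, 0.92]] + [[0.53, 0.01],[0.01, 0.0]]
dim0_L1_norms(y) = [0.54, 0.93]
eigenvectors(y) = [[-1.00,0.03], [-0.03,-1.00]]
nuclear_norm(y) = 1.45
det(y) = 0.49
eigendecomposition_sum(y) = [[0.53,0.01], [0.01,0.0]] + [[0.0, -0.02], [-0.02, 0.92]]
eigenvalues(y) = [0.53, 0.92]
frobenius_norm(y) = 1.06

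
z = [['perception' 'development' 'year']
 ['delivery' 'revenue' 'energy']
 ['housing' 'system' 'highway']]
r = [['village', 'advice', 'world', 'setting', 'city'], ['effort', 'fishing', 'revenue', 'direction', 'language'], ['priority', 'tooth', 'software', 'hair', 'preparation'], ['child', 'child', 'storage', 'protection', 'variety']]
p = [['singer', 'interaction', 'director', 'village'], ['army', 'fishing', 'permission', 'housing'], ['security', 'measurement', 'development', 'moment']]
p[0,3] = 'village'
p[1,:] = ['army', 'fishing', 'permission', 'housing']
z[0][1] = 'development'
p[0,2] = 'director'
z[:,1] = ['development', 'revenue', 'system']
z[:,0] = ['perception', 'delivery', 'housing']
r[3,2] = 'storage'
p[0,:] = ['singer', 'interaction', 'director', 'village']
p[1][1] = 'fishing'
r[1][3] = 'direction'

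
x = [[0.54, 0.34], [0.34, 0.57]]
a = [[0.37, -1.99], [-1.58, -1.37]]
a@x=[[-0.48, -1.01], [-1.32, -1.32]]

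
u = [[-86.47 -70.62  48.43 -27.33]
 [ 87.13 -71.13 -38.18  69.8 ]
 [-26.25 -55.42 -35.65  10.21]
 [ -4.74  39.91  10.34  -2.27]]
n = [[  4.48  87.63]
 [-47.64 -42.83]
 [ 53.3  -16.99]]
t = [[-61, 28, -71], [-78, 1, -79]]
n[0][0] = 4.48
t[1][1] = 1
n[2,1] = -16.99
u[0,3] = -27.33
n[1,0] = -47.64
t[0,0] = -61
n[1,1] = -42.83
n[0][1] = 87.63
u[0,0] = -86.47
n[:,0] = [4.48, -47.64, 53.3]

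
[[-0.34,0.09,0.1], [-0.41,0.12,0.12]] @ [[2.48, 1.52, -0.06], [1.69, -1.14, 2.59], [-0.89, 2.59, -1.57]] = [[-0.78, -0.36, 0.10],[-0.92, -0.45, 0.15]]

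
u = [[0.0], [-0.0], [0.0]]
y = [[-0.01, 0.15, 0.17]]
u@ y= [[0.00, 0.0, 0.0], [0.00, 0.00, 0.00], [0.00, 0.00, 0.00]]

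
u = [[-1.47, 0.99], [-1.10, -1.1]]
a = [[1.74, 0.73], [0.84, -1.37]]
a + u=[[0.27, 1.72], [-0.26, -2.47]]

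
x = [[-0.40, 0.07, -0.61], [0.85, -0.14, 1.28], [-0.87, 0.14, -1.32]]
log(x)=[[-3.93+1.01j, (-0.19-1.13j), 1.93-0.12j],[-2.62-2.02j, (-4.78+2.06j), (-4.04-0.11j)],[(2.71+1.18j), -0.46+0.63j, -1.09+3.21j]]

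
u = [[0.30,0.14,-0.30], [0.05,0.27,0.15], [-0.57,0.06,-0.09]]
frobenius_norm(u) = 0.80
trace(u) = 0.48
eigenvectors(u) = [[0.43, -0.7, -0.23],[-0.23, 0.24, 0.87],[0.87, 0.67, 0.43]]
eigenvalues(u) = [-0.39, 0.54, 0.33]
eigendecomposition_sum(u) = [[-0.11,0.03,-0.13], [0.06,-0.02,0.07], [-0.22,0.07,-0.26]] + [[0.45,0.20,-0.17],[-0.15,-0.07,0.06],[-0.42,-0.19,0.16]] + [[-0.04, -0.09, -0.01], [0.15, 0.36, 0.02], [0.07, 0.18, 0.01]]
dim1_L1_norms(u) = [0.74, 0.47, 0.72]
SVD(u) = [[-0.52, -0.83, -0.21], [-0.08, 0.29, -0.95], [0.85, -0.48, -0.22]] @ diag([0.6497043090878235, 0.3439037589072895, 0.3061282661927034]) @ [[-0.99, -0.07, 0.10], [0.12, -0.19, 0.97], [0.05, -0.98, -0.2]]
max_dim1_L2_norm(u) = 0.58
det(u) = -0.07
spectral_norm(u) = 0.65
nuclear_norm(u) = 1.30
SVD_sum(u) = [[0.34, 0.02, -0.04],[0.05, 0.0, -0.01],[-0.55, -0.04, 0.06]] + [[-0.03,0.05,-0.28], [0.01,-0.02,0.1], [-0.02,0.03,-0.16]] + [[-0.00, 0.06, 0.01],  [-0.01, 0.29, 0.06],  [-0.00, 0.07, 0.01]]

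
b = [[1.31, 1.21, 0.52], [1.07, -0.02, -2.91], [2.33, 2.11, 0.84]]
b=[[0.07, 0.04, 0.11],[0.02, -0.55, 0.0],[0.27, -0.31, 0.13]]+[[1.24, 1.17, 0.41],  [1.05, 0.53, -2.91],  [2.06, 2.42, 0.71]]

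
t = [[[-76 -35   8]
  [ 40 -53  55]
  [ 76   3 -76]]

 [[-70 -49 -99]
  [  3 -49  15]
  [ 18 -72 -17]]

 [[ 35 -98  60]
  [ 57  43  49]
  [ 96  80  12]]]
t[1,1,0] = 3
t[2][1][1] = 43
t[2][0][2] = 60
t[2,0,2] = 60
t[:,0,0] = [-76, -70, 35]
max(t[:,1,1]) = 43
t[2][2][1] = 80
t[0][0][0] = -76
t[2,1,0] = 57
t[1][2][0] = 18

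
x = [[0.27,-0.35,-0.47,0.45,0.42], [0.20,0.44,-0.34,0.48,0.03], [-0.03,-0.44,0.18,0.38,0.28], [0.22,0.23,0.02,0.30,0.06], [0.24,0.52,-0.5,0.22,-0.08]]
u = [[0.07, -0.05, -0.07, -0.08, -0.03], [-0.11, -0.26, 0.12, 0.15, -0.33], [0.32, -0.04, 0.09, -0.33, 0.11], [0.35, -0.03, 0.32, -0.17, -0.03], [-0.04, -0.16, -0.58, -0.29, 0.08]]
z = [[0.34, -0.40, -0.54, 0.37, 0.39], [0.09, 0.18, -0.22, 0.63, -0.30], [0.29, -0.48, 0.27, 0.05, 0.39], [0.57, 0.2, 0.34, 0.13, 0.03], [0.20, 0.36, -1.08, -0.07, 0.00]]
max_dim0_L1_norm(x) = 1.98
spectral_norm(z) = 1.35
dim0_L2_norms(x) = [0.47, 0.91, 0.79, 0.85, 0.52]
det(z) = 0.02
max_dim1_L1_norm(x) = 1.96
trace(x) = 1.11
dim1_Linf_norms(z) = [0.54, 0.63, 0.48, 0.57, 1.08]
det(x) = 0.00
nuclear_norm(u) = 1.89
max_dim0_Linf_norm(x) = 0.52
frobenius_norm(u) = 1.09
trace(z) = 0.92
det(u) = -0.00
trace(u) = -0.19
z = x + u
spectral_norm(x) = 1.21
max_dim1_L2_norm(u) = 0.67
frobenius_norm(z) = 1.95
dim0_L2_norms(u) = [0.49, 0.31, 0.68, 0.5, 0.36]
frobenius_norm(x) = 1.63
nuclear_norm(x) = 2.80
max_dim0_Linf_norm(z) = 1.08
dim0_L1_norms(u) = [0.89, 0.54, 1.18, 1.02, 0.58]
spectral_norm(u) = 0.75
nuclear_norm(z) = 3.76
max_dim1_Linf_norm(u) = 0.58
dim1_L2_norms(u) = [0.14, 0.47, 0.48, 0.51, 0.67]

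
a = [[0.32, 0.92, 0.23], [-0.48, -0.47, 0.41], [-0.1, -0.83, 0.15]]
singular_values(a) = [1.41, 0.53, 0.26]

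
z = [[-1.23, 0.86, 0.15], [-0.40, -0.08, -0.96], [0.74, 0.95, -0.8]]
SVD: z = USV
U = [[-0.85, 0.48, -0.23], [-0.02, 0.41, 0.91], [0.53, 0.78, -0.34]]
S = [1.55, 1.47, 0.93]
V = [[0.93, -0.14, -0.34], [-0.12, 0.76, -0.64], [-0.35, -0.64, -0.69]]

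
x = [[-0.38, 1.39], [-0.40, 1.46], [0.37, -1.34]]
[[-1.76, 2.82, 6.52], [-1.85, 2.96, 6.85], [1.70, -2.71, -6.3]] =x @ [[-0.7, 2.71, -4.65], [-1.46, 2.77, 3.42]]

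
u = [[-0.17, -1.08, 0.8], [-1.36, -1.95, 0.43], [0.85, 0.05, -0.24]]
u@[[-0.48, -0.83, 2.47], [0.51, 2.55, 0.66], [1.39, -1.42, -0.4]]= [[0.64,-3.75,-1.45], [0.26,-4.45,-4.82], [-0.72,-0.24,2.23]]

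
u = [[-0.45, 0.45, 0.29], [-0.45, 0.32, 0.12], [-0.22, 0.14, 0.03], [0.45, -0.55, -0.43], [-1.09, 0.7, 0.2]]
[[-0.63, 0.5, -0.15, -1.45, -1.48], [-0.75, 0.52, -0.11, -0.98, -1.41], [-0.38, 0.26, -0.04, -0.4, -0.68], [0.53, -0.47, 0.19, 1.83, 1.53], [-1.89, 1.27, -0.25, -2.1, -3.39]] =u @ [[2.12, -0.70, 0.54, 0.73, 2.63],[0.51, 0.98, 0.70, -1.37, -0.81],[0.34, -0.89, -0.78, -1.74, 0.24]]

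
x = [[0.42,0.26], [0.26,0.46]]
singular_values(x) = [0.7, 0.18]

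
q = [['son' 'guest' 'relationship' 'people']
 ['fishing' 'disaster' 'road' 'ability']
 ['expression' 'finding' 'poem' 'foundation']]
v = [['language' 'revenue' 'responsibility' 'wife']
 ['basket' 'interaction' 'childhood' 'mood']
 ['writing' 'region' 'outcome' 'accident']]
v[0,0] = 'language'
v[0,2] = 'responsibility'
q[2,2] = 'poem'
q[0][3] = 'people'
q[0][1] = 'guest'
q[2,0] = 'expression'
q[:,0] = ['son', 'fishing', 'expression']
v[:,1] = ['revenue', 'interaction', 'region']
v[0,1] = 'revenue'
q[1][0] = 'fishing'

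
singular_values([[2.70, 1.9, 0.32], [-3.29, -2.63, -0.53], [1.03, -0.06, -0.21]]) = [5.44, 0.75, 0.0]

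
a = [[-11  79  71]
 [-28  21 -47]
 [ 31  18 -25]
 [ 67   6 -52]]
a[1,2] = -47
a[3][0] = 67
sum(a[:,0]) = 59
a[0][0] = -11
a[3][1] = 6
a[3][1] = 6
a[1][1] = 21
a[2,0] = 31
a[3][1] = 6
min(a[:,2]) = -52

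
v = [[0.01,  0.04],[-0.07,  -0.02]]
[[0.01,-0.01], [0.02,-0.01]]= v @ [[-0.29, 0.24], [0.22, -0.22]]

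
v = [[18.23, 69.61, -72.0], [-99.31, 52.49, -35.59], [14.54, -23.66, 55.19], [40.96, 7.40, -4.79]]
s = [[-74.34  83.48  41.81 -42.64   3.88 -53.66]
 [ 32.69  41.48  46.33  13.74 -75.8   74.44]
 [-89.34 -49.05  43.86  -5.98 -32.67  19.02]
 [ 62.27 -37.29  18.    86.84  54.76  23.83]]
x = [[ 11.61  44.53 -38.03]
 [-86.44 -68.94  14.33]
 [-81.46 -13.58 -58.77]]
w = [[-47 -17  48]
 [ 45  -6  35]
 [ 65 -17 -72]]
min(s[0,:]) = -74.34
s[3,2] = 18.0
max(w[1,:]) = 45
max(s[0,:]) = 83.48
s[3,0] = 62.27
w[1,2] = 35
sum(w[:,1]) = -40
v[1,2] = -35.59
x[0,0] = 11.61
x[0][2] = -38.03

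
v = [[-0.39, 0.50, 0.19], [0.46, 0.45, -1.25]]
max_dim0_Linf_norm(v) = 1.25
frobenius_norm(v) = 1.55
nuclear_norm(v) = 2.06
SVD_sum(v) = [[-0.06, -0.05, 0.15], [0.5, 0.38, -1.25]] + [[-0.33,0.55,0.04], [-0.04,0.07,0.0]]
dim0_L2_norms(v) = [0.6, 0.67, 1.26]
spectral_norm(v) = 1.41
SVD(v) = [[-0.12, 0.99], [0.99, 0.12]] @ diag([1.4142758898218926, 0.6439128104553395]) @ [[0.36, 0.27, -0.89],  [-0.51, 0.86, 0.06]]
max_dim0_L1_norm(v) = 1.44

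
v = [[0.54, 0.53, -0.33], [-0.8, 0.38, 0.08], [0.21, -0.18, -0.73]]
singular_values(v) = [1.11, 0.69, 0.6]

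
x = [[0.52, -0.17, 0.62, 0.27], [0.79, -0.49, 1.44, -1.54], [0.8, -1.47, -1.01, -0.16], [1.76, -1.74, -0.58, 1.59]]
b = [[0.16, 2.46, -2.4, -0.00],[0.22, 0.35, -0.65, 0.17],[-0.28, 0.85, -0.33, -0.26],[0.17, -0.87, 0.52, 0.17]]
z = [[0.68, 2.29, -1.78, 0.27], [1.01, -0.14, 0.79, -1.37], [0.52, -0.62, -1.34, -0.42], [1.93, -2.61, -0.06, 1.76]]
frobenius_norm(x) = 4.35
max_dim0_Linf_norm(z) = 2.61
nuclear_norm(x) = 7.11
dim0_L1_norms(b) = [0.83, 4.53, 3.9, 0.6]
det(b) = 0.00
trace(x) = 0.61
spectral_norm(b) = 3.74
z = b + x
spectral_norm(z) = 4.01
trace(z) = 0.96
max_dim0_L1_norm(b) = 4.53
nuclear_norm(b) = 4.48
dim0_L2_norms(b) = [0.43, 2.77, 2.56, 0.35]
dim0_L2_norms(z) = [2.34, 3.53, 2.36, 2.29]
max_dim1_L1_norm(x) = 5.67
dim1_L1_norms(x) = [1.58, 4.26, 3.44, 5.67]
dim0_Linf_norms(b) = [0.28, 2.46, 2.4, 0.26]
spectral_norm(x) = 3.41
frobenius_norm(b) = 3.81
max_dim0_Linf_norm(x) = 1.76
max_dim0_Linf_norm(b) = 2.46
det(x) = -0.23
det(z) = 25.27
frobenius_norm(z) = 5.36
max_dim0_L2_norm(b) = 2.77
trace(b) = 0.35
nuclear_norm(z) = 9.87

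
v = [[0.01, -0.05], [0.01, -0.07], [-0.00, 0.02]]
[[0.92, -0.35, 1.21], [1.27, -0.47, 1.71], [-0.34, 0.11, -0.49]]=v@ [[6.24,-6.69,-1.33], [-17.24,5.69,-24.55]]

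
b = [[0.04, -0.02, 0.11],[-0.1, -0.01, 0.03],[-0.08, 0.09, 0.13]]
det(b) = -0.00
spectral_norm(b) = 0.20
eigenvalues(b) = [(0.11+0.1j), (0.11-0.1j), (-0.07+0j)]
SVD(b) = [[0.32,-0.83,-0.46], [0.34,0.56,-0.76], [0.88,0.09,0.46]] @ diag([0.1975846993725782, 0.11601197340241377, 0.06325747861814851]) @ [[-0.46,0.35,0.81], [-0.82,0.16,-0.54], [0.32,0.92,-0.22]]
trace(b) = 0.16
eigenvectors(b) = [[-0.33+0.52j, (-0.33-0.52j), -0.41+0.00j], [-0.15-0.31j, (-0.15+0.31j), -0.88+0.00j], [(-0.71+0j), -0.71-0.00j, (0.24+0j)]]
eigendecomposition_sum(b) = [[0.03+0.06j, -0.04j, (0.05-0.04j)], [(-0.04-0.01j), 0.02+0.01j, 0.00+0.03j], [(-0.04+0.06j), 0.04-0.02j, (0.07+0.03j)]] + [[0.03-0.06j, 0.04j, 0.05+0.04j],  [-0.04+0.01j, (0.02-0.01j), 0.00-0.03j],  [-0.04-0.06j, 0.04+0.02j, (0.07-0.03j)]] + [[(-0.01-0j), -0.02+0.00j, 0.01-0.00j],  [-0.03-0.00j, (-0.05+0j), 0.02-0.00j],  [(0.01+0j), 0.01-0.00j, (-0.01+0j)]]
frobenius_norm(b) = 0.24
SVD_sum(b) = [[-0.03,0.02,0.05], [-0.03,0.02,0.05], [-0.08,0.06,0.14]] + [[0.08, -0.02, 0.05], [-0.05, 0.01, -0.04], [-0.01, 0.00, -0.01]] + [[-0.01, -0.03, 0.01], [-0.02, -0.04, 0.01], [0.01, 0.03, -0.01]]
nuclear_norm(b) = 0.38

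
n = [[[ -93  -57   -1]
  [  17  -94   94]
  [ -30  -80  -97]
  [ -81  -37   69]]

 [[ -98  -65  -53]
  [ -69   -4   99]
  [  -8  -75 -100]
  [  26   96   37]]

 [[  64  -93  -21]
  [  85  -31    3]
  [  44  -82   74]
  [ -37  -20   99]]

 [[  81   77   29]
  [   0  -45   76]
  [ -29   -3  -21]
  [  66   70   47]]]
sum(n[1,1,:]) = 26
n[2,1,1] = -31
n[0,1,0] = 17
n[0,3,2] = 69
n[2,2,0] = 44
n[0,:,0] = [-93, 17, -30, -81]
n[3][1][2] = 76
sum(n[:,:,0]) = -62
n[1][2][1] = -75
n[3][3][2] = 47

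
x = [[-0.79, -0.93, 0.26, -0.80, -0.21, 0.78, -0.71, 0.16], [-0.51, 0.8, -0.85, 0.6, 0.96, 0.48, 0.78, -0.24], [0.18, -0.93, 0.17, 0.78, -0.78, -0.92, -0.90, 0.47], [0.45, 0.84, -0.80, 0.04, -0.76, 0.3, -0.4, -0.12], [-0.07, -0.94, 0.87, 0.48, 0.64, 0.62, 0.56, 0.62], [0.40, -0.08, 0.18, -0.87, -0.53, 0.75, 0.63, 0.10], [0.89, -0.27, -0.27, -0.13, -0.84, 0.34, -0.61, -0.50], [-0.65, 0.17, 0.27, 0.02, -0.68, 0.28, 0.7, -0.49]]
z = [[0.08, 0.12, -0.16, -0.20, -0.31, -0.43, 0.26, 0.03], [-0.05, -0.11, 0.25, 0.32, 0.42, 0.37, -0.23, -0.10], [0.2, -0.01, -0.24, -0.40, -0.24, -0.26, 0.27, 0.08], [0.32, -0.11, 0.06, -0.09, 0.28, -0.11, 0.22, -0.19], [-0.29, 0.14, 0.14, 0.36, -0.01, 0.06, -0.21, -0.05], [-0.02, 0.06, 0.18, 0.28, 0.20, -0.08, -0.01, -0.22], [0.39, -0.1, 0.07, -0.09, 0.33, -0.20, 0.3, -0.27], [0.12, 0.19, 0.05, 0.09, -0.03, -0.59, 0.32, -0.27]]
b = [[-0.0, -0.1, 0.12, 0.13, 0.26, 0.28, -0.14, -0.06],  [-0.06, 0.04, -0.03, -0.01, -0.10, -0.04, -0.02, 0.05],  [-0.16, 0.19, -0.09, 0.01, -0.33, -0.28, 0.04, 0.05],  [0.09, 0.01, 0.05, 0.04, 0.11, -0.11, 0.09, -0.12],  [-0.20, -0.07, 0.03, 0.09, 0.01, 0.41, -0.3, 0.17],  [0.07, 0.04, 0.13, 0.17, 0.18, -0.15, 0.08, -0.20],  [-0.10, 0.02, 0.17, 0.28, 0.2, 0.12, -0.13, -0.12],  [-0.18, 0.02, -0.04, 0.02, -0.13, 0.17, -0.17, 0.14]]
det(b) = -0.00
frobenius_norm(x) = 4.83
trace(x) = 0.51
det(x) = 5.59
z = x @ b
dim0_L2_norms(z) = [0.63, 0.33, 0.46, 0.73, 0.75, 0.89, 0.69, 0.5]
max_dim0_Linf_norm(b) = 0.41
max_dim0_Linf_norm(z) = 0.59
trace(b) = -0.14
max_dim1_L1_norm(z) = 1.85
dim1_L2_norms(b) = [0.46, 0.14, 0.51, 0.24, 0.58, 0.39, 0.45, 0.36]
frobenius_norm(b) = 1.17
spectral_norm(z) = 1.36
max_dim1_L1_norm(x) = 5.22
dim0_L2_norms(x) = [1.58, 2.02, 1.55, 1.62, 2.0, 1.71, 1.91, 1.1]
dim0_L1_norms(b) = [0.86, 0.49, 0.66, 0.75, 1.32, 1.56, 0.97, 0.91]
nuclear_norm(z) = 3.13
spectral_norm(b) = 0.85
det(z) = -0.00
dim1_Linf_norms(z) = [0.43, 0.42, 0.4, 0.32, 0.36, 0.28, 0.39, 0.59]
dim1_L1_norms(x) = [4.64, 5.22, 5.13, 3.71, 4.8, 3.54, 3.85, 3.26]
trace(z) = -0.42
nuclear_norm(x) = 12.00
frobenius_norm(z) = 1.83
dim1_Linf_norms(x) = [0.93, 0.96, 0.93, 0.84, 0.94, 0.87, 0.89, 0.7]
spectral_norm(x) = 2.76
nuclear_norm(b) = 2.00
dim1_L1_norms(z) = [1.59, 1.85, 1.7, 1.38, 1.26, 1.05, 1.75, 1.66]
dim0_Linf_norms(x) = [0.89, 0.94, 0.87, 0.87, 0.96, 0.92, 0.9, 0.62]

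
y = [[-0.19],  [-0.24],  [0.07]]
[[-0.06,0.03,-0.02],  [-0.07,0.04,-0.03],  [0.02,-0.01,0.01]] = y@ [[0.29, -0.15, 0.11]]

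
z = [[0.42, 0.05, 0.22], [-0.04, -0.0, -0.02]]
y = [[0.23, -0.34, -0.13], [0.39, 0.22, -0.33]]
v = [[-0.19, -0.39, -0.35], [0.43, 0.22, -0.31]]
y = z + v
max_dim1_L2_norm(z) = 0.48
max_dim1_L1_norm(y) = 0.94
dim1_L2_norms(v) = [0.56, 0.57]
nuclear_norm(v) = 1.13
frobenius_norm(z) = 0.48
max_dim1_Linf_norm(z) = 0.42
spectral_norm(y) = 0.58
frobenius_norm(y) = 0.70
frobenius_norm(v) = 0.80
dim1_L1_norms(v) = [0.93, 0.96]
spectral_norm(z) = 0.48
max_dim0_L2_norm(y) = 0.45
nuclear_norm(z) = 0.48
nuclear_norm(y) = 0.98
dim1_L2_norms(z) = [0.48, 0.04]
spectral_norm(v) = 0.62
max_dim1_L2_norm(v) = 0.57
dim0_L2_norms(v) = [0.47, 0.45, 0.47]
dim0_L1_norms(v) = [0.62, 0.61, 0.66]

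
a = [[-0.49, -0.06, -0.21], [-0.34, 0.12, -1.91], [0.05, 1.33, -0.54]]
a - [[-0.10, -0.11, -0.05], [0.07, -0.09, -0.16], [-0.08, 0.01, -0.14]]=[[-0.39, 0.05, -0.16], [-0.41, 0.21, -1.75], [0.13, 1.32, -0.40]]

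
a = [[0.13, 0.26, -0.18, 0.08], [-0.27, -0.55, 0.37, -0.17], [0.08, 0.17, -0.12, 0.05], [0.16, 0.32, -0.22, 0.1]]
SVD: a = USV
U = [[-0.37, 0.26, -0.52, -0.73], [0.77, 0.42, -0.46, 0.09], [-0.24, 0.87, 0.42, 0.13], [-0.45, 0.05, -0.59, 0.67]]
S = [0.95, 0.01, 0.0, 0.0]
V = [[-0.37, -0.75, 0.51, -0.23], [-0.42, -0.21, -0.79, -0.39], [-0.71, 0.61, 0.30, -0.16], [-0.42, -0.18, -0.16, 0.88]]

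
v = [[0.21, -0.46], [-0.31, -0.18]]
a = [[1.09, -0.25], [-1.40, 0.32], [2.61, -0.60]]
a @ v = [[0.31, -0.46],[-0.39, 0.59],[0.73, -1.09]]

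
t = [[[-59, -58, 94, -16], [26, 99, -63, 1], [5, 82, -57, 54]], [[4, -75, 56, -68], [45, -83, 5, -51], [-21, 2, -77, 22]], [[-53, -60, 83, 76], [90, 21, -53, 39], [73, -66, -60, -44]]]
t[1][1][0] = 45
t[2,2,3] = -44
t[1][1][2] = 5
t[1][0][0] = 4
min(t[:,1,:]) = -83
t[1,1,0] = 45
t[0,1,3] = 1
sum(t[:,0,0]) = -108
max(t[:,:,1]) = 99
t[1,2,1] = 2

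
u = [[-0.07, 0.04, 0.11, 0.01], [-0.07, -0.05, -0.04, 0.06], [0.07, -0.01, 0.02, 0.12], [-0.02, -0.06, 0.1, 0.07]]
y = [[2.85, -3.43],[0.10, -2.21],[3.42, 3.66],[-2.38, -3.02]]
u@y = [[0.16, 0.52], [-0.48, 0.02], [-0.02, -0.51], [0.11, 0.36]]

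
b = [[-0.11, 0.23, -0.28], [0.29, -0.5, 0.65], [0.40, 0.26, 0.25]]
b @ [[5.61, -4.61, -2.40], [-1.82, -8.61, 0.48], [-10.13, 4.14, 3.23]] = [[1.80, -2.63, -0.53], [-4.05, 5.66, 1.16], [-0.76, -3.05, -0.03]]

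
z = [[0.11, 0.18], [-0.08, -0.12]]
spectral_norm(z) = 0.26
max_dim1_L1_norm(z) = 0.29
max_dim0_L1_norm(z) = 0.3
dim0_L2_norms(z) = [0.14, 0.22]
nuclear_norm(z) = 0.26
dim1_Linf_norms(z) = [0.18, 0.12]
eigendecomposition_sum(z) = [[0.06+0.03j,0.09+0.01j], [(-0.04-0.01j),-0.06+0.01j]] + [[0.06-0.03j, 0.09-0.01j], [(-0.04+0.01j), (-0.06-0.01j)]]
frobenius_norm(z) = 0.26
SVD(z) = [[-0.83, 0.56], [0.56, 0.83]] @ diag([0.2554954803524214, 0.004696756272732344]) @ [[-0.53, -0.85], [-0.85, 0.53]]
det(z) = 0.00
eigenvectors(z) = [[(0.83+0j), (0.83-0j)], [-0.53+0.16j, -0.53-0.16j]]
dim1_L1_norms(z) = [0.29, 0.2]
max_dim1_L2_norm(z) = 0.21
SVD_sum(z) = [[0.11, 0.18], [-0.08, -0.12]] + [[-0.00,0.0], [-0.00,0.0]]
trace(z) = -0.01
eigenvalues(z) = [(-0.01+0.03j), (-0.01-0.03j)]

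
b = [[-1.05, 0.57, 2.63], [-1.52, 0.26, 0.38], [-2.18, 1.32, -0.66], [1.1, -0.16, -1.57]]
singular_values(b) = [3.79, 2.62, 0.55]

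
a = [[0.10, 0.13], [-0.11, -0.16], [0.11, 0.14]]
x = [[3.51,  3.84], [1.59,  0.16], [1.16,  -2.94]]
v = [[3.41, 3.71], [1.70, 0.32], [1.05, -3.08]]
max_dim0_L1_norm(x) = 6.94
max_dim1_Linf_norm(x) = 3.84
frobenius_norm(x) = 6.29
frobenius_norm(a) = 0.31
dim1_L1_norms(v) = [7.12, 2.02, 4.13]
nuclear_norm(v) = 8.46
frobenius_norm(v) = 6.24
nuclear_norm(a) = 0.32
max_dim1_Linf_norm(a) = 0.16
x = v + a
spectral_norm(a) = 0.31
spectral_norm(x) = 5.54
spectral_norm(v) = 5.49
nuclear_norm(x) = 8.52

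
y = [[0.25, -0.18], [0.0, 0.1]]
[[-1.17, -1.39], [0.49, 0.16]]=y@[[-1.15, -4.42], [4.89, 1.59]]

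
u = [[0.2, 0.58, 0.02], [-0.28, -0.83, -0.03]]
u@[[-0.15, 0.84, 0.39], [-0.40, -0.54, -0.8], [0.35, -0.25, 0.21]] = [[-0.26, -0.15, -0.38], [0.36, 0.22, 0.55]]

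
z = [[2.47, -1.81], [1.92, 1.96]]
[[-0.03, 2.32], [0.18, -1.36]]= z @ [[0.03, 0.25], [0.06, -0.94]]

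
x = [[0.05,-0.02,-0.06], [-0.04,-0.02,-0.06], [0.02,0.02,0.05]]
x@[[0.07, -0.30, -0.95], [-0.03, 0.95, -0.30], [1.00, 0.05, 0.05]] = [[-0.06, -0.04, -0.04], [-0.06, -0.01, 0.04], [0.05, 0.02, -0.02]]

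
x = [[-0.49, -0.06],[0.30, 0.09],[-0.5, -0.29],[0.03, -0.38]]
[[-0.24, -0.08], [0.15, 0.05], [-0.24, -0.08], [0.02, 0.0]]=x @ [[0.50, 0.16],  [-0.02, -0.00]]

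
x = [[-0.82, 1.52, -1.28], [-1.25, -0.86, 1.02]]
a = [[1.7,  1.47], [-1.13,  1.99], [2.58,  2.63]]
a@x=[[-3.23, 1.32, -0.68],[-1.56, -3.43, 3.48],[-5.40, 1.66, -0.62]]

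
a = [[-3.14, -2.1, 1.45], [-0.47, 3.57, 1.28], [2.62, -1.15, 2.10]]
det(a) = -50.06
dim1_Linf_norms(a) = [3.14, 3.57, 2.62]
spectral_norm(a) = 4.45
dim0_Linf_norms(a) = [3.14, 3.57, 2.1]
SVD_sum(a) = [[-1.96, -2.96, 0.17], [1.46, 2.21, -0.13], [0.21, 0.32, -0.02]] + [[-1.10,0.72,-0.13], [-1.84,1.2,-0.23], [2.51,-1.65,0.31]] + [[-0.08, 0.14, 1.42], [-0.1, 0.16, 1.63], [-0.11, 0.17, 1.81]]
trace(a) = 2.53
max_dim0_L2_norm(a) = 4.3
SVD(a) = [[-0.8, -0.33, 0.5],[0.6, -0.56, 0.58],[0.09, 0.76, 0.64]] @ diag([4.448418288832019, 3.967398979168834, 2.836286316237291]) @ [[0.55, 0.83, -0.05],[0.83, -0.55, 0.10],[-0.06, 0.1, 0.99]]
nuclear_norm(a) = 11.25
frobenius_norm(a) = 6.60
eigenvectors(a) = [[0.92+0.00j,(0.25+0.13j),0.25-0.13j], [0.12+0.00j,(-0.18-0.57j),-0.18+0.57j], [-0.37+0.00j,(0.75+0j),(0.75-0j)]]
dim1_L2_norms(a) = [4.05, 3.82, 3.55]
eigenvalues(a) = [(-4+0j), (3.27+1.36j), (3.27-1.36j)]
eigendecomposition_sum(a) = [[(-3.49+0j),(-0.82-0j),1.00-0.00j], [(-0.46+0j),-0.11-0.00j,0.13-0.00j], [1.41-0.00j,0.33+0.00j,(-0.41+0j)]] + [[(0.17+0.17j), -0.64+0.60j, 0.22+0.61j], [-0.01-0.51j, 1.84+0.06j, 0.57-1.23j], [(0.6+0.17j), (-0.74+2.16j), (1.25+1.13j)]] + [[0.17-0.17j, -0.64-0.60j, (0.22-0.61j)],[-0.01+0.51j, 1.84-0.06j, 0.57+1.23j],[0.60-0.17j, -0.74-2.16j, (1.25-1.13j)]]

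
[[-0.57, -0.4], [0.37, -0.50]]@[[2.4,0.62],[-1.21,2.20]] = [[-0.88, -1.23], [1.49, -0.87]]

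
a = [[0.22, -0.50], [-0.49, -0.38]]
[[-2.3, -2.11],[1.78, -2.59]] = a @ [[-5.36, 1.50], [2.24, 4.89]]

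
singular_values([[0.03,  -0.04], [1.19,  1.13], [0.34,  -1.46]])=[1.93, 1.1]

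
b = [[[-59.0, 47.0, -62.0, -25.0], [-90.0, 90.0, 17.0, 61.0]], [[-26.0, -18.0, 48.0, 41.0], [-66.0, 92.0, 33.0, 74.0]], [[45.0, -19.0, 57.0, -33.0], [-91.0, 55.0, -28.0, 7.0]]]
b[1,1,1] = 92.0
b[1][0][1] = -18.0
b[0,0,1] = 47.0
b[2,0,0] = 45.0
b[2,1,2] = -28.0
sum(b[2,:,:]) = -7.0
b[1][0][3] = 41.0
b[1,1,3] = 74.0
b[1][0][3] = 41.0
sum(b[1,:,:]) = 178.0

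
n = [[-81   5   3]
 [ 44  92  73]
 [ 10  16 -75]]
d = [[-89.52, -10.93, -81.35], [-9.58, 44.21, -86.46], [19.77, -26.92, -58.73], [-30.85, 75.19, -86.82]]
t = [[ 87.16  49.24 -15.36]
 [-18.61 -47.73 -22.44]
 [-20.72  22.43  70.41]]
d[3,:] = [-30.85, 75.19, -86.82]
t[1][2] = -22.44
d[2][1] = -26.92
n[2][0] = 10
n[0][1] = 5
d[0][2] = -81.35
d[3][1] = 75.19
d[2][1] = -26.92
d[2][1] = -26.92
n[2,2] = -75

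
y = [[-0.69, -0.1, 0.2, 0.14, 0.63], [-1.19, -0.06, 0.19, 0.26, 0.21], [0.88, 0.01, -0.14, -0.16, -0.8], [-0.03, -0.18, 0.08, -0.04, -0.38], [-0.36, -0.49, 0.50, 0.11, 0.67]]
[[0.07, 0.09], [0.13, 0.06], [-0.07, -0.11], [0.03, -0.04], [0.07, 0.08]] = y@[[-0.09, -0.04], [-0.10, -0.05], [-0.01, -0.07], [0.10, -0.02], [-0.03, 0.11]]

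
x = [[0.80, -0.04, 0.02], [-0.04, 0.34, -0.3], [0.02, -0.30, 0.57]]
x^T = [[0.8,-0.04,0.02], [-0.04,0.34,-0.3], [0.02,-0.3,0.57]]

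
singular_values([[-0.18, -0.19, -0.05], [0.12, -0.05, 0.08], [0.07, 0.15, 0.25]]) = [0.38, 0.16, 0.13]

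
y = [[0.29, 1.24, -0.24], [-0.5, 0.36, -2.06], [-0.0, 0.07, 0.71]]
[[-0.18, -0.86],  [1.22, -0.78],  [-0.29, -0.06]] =y @ [[-0.81, 0.88], [-0.03, -0.90], [-0.4, 0.01]]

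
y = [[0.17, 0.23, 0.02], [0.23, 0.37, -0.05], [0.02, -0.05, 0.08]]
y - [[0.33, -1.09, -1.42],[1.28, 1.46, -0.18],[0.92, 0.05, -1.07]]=[[-0.16, 1.32, 1.44], [-1.05, -1.09, 0.13], [-0.90, -0.1, 1.15]]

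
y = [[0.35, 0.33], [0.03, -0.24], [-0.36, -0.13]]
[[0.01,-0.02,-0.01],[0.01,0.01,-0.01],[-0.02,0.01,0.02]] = y @ [[0.06, -0.02, -0.07], [-0.04, -0.04, 0.04]]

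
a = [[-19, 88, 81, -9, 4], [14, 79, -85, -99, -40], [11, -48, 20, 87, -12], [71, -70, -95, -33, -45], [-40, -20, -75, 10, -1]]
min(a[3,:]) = -95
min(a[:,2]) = -95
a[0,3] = -9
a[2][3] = 87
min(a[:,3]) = -99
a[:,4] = [4, -40, -12, -45, -1]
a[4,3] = 10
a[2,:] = [11, -48, 20, 87, -12]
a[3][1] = -70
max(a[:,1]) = 88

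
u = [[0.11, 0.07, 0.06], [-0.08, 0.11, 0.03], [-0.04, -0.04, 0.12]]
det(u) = 0.003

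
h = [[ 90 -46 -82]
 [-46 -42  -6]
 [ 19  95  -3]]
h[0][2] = -82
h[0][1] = -46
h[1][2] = -6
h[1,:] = [-46, -42, -6]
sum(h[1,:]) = -94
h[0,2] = -82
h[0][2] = -82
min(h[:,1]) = -46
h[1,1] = -42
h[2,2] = -3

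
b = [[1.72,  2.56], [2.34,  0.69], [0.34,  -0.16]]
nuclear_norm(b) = 5.06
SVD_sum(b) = [[2.24,1.97], [1.66,1.46], [0.11,0.1]] + [[-0.52, 0.59], [0.68, -0.77], [0.23, -0.26]]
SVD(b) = [[-0.80, 0.58], [-0.59, -0.77], [-0.04, -0.26]] @ diag([3.7165135121090707, 1.3388156386563095]) @ [[-0.75, -0.66], [-0.66, 0.75]]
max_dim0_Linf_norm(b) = 2.56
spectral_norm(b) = 3.72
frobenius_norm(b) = 3.95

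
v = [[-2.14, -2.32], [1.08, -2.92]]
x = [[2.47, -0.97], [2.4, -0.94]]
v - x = [[-4.61, -1.35], [-1.32, -1.98]]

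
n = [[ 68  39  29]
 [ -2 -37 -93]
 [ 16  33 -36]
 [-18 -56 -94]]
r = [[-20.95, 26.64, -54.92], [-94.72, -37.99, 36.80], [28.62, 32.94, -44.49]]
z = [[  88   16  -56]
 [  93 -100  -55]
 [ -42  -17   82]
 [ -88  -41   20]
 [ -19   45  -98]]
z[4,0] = -19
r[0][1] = 26.64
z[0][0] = 88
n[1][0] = -2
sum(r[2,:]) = 17.07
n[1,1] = -37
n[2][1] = 33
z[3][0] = -88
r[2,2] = -44.49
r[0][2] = -54.92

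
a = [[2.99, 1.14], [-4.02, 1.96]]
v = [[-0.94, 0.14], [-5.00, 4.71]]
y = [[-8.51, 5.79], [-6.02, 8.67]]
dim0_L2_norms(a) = [5.01, 2.27]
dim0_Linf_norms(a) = [4.02, 1.96]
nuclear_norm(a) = 7.15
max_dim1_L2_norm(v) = 6.87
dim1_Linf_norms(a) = [2.99, 4.02]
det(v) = -3.73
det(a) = 10.44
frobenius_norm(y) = 14.74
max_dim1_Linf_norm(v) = 5.0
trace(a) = 4.95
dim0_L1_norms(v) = [5.94, 4.85]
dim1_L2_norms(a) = [3.2, 4.47]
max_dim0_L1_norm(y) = 14.53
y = a @ v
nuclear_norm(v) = 7.45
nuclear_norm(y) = 17.18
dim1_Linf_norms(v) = [0.94, 5.0]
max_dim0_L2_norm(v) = 5.09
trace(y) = 0.16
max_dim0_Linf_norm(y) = 8.67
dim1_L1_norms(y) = [14.3, 14.69]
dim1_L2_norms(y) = [10.29, 10.56]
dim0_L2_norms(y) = [10.42, 10.43]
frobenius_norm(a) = 5.50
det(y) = -38.93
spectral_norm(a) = 5.10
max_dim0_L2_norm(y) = 10.43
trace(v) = 3.77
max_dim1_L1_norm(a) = 5.98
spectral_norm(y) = 14.50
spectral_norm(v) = 6.91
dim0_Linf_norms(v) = [5.0, 4.71]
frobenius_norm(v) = 6.93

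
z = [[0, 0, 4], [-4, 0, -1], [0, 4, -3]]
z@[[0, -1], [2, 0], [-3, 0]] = [[-12, 0], [3, 4], [17, 0]]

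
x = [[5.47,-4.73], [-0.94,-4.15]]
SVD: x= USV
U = [[-0.94, -0.34], [-0.34, 0.94]]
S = [7.59, 3.58]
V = [[-0.63, 0.77], [-0.77, -0.63]]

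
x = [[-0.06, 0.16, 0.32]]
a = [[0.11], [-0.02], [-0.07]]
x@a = [[-0.03]]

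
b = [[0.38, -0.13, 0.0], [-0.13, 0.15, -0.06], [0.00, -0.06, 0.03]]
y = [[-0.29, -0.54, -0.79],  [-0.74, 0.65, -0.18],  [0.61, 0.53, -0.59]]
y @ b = [[-0.04,0.0,0.01], [-0.37,0.2,-0.04], [0.16,0.04,-0.05]]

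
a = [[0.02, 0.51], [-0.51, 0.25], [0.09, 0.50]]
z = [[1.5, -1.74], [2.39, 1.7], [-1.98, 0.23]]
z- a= [[1.48, -2.25], [2.90, 1.45], [-2.07, -0.27]]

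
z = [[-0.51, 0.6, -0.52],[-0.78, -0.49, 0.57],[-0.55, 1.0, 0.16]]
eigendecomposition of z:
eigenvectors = [[(-0.13+0j),(-0.71+0j),-0.71-0.00j], [(0.47+0j),(-0.05-0.48j),(-0.05+0.48j)], [(0.87+0j),(-0.47+0.22j),(-0.47-0.22j)]]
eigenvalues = [(0.78+0j), (-0.81+0.56j), (-0.81-0.56j)]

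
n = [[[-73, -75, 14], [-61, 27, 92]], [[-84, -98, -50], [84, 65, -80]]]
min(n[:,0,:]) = -98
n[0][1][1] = 27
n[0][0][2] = 14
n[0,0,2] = 14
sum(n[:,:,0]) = -134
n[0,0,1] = -75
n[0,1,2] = 92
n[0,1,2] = 92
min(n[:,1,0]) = -61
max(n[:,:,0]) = 84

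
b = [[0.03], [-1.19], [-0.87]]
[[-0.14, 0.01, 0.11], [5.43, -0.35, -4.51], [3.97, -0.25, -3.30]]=b@ [[-4.56, 0.29, 3.79]]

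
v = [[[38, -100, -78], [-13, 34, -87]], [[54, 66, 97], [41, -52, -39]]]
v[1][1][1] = -52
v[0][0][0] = 38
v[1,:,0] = [54, 41]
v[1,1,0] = 41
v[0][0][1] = -100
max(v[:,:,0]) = 54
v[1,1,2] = -39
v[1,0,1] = 66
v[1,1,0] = 41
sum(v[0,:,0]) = 25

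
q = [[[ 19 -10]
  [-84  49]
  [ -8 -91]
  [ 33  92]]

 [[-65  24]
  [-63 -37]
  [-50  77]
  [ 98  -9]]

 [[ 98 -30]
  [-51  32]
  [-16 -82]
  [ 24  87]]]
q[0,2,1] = -91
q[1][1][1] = -37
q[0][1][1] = 49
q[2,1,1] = 32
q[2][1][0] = -51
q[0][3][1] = 92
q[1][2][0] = -50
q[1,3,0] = 98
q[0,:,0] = [19, -84, -8, 33]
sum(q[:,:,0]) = -65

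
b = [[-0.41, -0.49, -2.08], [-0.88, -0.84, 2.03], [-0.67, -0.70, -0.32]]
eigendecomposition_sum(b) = [[-1.8,-1.85,0.02],  [0.47,0.48,-0.0],  [-0.89,-0.91,0.01]] + [[0.01, 0.01, -0.02],[-0.01, -0.01, 0.02],[0.0, 0.0, -0.0]] + [[1.38,1.35,-2.08], [-1.33,-1.31,2.01], [0.22,0.21,-0.33]]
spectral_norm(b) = 2.94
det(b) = 0.00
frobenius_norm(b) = 3.37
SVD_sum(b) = [[0.23, 0.17, -1.95], [-0.25, -0.19, 2.16], [0.02, 0.02, -0.18]] + [[-0.64, -0.66, -0.13], [-0.63, -0.65, -0.13], [-0.69, -0.72, -0.14]] + [[0.0, -0.00, 0.00], [0.0, -0.00, 0.0], [-0.0, 0.00, -0.00]]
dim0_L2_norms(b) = [1.18, 1.2, 2.92]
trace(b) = -1.57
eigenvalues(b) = [-1.31, 0.0, -0.26]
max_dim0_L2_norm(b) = 2.92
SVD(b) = [[0.67, 0.56, -0.49],[-0.74, 0.56, -0.37],[0.06, 0.61, 0.79]] @ diag([2.944933834569756, 1.644434453175678, 0.00019802795298616444]) @ [[0.11, 0.09, -0.99], [-0.69, -0.71, -0.14], [-0.72, 0.70, -0.02]]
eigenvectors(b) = [[0.87, 0.72, 0.71], [-0.23, -0.7, -0.69], [0.43, 0.02, 0.11]]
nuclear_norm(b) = 4.59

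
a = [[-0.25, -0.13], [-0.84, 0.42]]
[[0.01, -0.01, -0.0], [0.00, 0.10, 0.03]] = a@ [[-0.02, -0.04, -0.01], [-0.03, 0.17, 0.05]]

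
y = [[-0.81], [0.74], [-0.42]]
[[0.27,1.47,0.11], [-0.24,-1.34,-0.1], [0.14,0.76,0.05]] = y@[[-0.33, -1.81, -0.13]]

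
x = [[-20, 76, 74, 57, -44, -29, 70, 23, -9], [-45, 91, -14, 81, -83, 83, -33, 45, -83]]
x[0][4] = -44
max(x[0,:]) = 76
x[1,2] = -14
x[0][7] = 23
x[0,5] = -29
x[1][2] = -14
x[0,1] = 76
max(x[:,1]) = 91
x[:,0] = [-20, -45]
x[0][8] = -9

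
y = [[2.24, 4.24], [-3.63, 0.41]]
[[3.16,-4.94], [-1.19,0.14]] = y@ [[0.39, -0.16], [0.54, -1.08]]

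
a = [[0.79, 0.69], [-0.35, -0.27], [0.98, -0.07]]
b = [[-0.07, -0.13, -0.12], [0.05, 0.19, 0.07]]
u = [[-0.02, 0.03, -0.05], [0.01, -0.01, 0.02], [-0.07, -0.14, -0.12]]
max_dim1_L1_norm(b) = 0.32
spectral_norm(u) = 0.20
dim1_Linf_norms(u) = [0.05, 0.02, 0.14]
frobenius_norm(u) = 0.21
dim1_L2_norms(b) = [0.19, 0.21]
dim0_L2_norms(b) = [0.09, 0.23, 0.14]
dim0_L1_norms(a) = [2.12, 1.03]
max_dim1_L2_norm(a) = 1.05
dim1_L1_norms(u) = [0.1, 0.04, 0.33]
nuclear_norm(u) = 0.26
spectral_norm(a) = 1.39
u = a @ b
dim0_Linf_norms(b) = [0.07, 0.19, 0.12]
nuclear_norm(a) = 1.96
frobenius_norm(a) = 1.50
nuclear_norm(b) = 0.33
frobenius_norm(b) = 0.28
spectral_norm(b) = 0.28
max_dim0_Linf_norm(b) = 0.19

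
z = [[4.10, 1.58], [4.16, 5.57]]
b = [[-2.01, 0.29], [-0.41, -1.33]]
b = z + [[-6.11, -1.29], [-4.57, -6.90]]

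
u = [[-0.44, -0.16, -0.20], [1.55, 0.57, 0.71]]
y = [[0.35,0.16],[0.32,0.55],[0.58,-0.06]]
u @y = [[-0.32, -0.15], [1.14, 0.52]]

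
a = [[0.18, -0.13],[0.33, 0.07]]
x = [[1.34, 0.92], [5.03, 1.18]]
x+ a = [[1.52, 0.79],[5.36, 1.25]]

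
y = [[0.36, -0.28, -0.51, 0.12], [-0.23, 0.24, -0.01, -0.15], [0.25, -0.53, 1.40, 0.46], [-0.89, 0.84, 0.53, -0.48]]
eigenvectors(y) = [[-0.34, -0.44, -0.3, -0.53], [0.01, 0.23, 0.2, -0.75], [0.86, -0.13, -0.16, -0.06], [0.39, 0.86, 0.92, -0.39]]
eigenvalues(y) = [1.5, 0.13, -0.11, -0.0]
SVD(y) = [[0.11,0.42,-0.83,0.35], [0.13,-0.19,0.31,0.92], [-0.97,-0.14,-0.13,0.15], [0.18,-0.88,-0.45,-0.05]] @ diag([1.620005701058657, 1.5859020581988428, 0.009512627091591733, 0.002387522552516561]) @ [[-0.24, 0.41, -0.81, -0.33],[0.59, -0.52, -0.55, 0.27],[-0.49, 0.07, -0.17, 0.85],[-0.59, -0.75, -0.08, -0.3]]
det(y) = 0.00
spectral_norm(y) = 1.62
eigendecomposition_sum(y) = [[-0.04, 0.15, -0.56, -0.14], [0.0, -0.00, 0.02, 0.0], [0.10, -0.37, 1.39, 0.36], [0.05, -0.17, 0.63, 0.16]] + [[0.27, -0.27, 0.04, 0.15],[-0.14, 0.14, -0.02, -0.08],[0.08, -0.08, 0.01, 0.04],[-0.52, 0.53, -0.08, -0.29]] + [[0.13, -0.15, 0.0, 0.11], [-0.09, 0.10, -0.0, -0.07], [0.07, -0.08, 0.0, 0.06], [-0.42, 0.48, -0.02, -0.35]] + [[-0.0, -0.0, -0.0, 0.0], [-0.0, -0.00, -0.00, 0.0], [-0.0, -0.0, -0.00, 0.0], [-0.0, -0.00, -0.00, 0.00]]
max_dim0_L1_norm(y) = 2.45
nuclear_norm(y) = 3.22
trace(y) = 1.52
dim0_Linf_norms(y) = [0.89, 0.84, 1.4, 0.48]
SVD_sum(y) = [[-0.04, 0.07, -0.14, -0.06], [-0.05, 0.09, -0.17, -0.07], [0.38, -0.64, 1.28, 0.52], [-0.07, 0.12, -0.23, -0.10]] + [[0.40, -0.35, -0.37, 0.18], [-0.18, 0.15, 0.16, -0.08], [-0.13, 0.11, 0.12, -0.06], [-0.82, 0.72, 0.76, -0.38]] + [[0.0, -0.00, 0.0, -0.01], [-0.0, 0.0, -0.00, 0.0], [0.00, -0.00, 0.00, -0.00], [0.0, -0.00, 0.0, -0.0]] + [[-0.00, -0.00, -0.0, -0.0], [-0.0, -0.0, -0.0, -0.0], [-0.0, -0.00, -0.0, -0.0], [0.0, 0.0, 0.0, 0.00]]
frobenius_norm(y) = 2.27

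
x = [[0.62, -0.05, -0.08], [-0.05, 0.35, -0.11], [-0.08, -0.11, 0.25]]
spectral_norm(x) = 0.64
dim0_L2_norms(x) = [0.63, 0.37, 0.28]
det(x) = 0.04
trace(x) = 1.22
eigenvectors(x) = [[0.98, -0.2, 0.01], [-0.10, -0.53, -0.84], [-0.17, -0.82, 0.54]]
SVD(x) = [[-0.98, 0.01, 0.2],  [0.10, -0.84, 0.53],  [0.17, 0.54, 0.82]] @ diag([0.6393443650119502, 0.4208236023029189, 0.15983203268513066]) @ [[-0.98, 0.10, 0.17], [0.01, -0.84, 0.54], [0.2, 0.53, 0.82]]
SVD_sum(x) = [[0.61, -0.07, -0.11], [-0.07, 0.01, 0.01], [-0.11, 0.01, 0.02]] + [[0.0,-0.0,0.00], [-0.0,0.30,-0.19], [0.0,-0.19,0.12]] + [[0.01, 0.02, 0.03], [0.02, 0.04, 0.07], [0.03, 0.07, 0.11]]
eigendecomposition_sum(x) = [[0.61, -0.07, -0.11], [-0.07, 0.01, 0.01], [-0.11, 0.01, 0.02]] + [[0.01, 0.02, 0.03],  [0.02, 0.04, 0.07],  [0.03, 0.07, 0.11]] + [[0.00, -0.00, 0.0],[-0.00, 0.30, -0.19],[0.0, -0.19, 0.12]]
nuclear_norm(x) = 1.22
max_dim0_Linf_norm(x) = 0.62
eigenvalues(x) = [0.64, 0.16, 0.42]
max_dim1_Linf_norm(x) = 0.62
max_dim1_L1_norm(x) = 0.75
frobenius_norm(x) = 0.78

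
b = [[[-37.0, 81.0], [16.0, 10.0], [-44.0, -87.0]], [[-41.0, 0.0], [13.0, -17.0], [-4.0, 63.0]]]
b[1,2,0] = -4.0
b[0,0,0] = -37.0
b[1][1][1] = -17.0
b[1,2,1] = 63.0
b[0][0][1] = 81.0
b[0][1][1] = 10.0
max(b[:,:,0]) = 16.0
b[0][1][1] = 10.0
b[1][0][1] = 0.0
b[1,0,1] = 0.0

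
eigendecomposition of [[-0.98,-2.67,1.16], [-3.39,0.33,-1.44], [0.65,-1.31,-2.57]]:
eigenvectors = [[(-0.57+0j), (0.16-0.12j), (0.16+0.12j)], [(0.79+0j), 0.49-0.11j, 0.49+0.11j], [(-0.24+0j), 0.84+0.00j, 0.84-0.00j]]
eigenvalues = [(3.22+0j), (-3.22+0.07j), (-3.22-0.07j)]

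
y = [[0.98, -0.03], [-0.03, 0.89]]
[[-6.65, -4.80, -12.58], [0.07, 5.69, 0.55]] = y @ [[-6.79,-4.71,-12.83], [-0.15,6.23,0.19]]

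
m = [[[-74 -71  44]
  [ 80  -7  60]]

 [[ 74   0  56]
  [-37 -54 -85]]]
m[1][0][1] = 0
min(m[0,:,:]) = -74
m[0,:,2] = [44, 60]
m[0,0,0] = -74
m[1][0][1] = 0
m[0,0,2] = 44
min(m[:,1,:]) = -85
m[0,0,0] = -74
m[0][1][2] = 60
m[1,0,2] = 56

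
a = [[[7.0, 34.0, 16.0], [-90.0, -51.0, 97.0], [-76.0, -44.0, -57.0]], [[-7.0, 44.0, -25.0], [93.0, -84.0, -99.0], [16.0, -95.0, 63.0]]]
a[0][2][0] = -76.0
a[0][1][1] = -51.0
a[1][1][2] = -99.0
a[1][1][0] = 93.0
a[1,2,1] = -95.0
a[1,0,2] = -25.0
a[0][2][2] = -57.0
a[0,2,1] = -44.0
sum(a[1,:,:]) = -94.0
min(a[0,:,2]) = -57.0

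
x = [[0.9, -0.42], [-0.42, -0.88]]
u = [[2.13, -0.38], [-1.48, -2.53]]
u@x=[[2.08,-0.56], [-0.27,2.85]]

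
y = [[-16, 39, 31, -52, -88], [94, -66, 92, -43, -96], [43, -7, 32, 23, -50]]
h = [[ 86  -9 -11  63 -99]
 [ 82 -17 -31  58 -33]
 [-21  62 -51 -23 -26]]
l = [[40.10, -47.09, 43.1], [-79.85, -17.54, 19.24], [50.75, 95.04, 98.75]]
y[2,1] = -7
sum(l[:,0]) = 11.000000000000007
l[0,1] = -47.09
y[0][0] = -16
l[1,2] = 19.24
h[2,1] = 62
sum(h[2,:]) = -59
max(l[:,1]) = 95.04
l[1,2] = 19.24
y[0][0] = -16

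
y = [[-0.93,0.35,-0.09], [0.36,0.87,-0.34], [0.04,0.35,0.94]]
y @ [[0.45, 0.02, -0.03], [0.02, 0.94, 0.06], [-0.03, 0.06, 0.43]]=[[-0.41, 0.30, 0.01], [0.19, 0.8, -0.1], [-0.0, 0.39, 0.42]]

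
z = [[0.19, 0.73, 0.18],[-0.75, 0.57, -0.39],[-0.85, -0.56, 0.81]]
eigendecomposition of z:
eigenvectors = [[(0.6+0j), (0.6-0j), (-0.13+0j)],[-0.01+0.56j, -0.01-0.56j, -0.41+0.00j],[0.04+0.57j, 0.04-0.57j, (0.9+0j)]]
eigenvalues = [(0.19+0.85j), (0.19-0.85j), (1.19+0j)]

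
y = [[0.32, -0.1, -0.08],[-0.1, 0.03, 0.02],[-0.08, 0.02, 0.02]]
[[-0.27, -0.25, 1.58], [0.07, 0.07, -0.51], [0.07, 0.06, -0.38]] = y @ [[-0.06, -0.41, 4.94], [-0.34, -0.05, -3.00], [3.61, 1.49, 3.76]]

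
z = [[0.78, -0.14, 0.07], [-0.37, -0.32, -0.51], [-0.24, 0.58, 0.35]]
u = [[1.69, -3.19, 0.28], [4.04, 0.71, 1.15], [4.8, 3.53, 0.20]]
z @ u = [[1.09, -2.34, 0.07],[-4.37, -0.85, -0.57],[3.62, 2.41, 0.67]]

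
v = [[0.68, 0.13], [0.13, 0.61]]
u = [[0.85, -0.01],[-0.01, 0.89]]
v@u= [[0.58, 0.11], [0.10, 0.54]]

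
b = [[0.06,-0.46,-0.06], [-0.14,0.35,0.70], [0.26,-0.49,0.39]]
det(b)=-0.079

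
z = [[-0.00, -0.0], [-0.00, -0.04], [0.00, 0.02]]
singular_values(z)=[0.04, -0.0]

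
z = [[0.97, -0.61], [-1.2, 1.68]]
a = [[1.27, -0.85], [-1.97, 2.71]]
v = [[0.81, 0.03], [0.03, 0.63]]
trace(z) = 2.65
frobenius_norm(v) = 1.03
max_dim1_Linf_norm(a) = 2.71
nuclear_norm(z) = 2.71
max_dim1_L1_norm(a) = 4.68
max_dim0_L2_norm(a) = 2.84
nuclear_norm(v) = 1.44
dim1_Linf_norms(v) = [0.81, 0.63]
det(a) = 1.77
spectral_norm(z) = 2.33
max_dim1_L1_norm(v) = 0.84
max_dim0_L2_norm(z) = 1.79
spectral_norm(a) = 3.65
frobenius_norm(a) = 3.68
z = v @ a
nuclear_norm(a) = 4.13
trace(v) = 1.44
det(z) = 0.90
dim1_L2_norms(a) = [1.53, 3.35]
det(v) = 0.51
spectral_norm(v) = 0.81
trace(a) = 3.98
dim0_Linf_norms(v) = [0.81, 0.63]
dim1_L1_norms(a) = [2.12, 4.68]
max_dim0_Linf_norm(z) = 1.68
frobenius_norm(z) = 2.36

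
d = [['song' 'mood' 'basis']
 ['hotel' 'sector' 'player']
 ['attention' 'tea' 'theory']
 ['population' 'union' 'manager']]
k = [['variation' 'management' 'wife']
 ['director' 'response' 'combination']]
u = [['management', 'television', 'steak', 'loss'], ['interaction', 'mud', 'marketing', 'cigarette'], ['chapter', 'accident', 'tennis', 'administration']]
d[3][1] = 'union'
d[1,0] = 'hotel'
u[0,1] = 'television'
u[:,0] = ['management', 'interaction', 'chapter']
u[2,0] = 'chapter'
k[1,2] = 'combination'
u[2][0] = 'chapter'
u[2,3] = 'administration'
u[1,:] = ['interaction', 'mud', 'marketing', 'cigarette']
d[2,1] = 'tea'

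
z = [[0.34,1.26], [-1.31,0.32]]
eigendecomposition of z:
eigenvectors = [[-0.01-0.70j, (-0.01+0.7j)], [(0.71+0j), 0.71-0.00j]]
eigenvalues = [(0.33+1.28j), (0.33-1.28j)]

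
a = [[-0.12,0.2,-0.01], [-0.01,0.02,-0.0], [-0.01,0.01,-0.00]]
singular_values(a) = [0.23, 0.0, 0.0]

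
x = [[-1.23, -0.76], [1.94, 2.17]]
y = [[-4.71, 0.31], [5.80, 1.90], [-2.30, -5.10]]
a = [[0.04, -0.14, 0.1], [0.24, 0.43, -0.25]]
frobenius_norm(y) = 9.53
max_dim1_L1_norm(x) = 4.11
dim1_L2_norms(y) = [4.72, 6.1, 5.59]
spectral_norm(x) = 3.23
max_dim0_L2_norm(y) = 7.82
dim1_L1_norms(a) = [0.28, 0.92]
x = a @ y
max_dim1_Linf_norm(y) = 5.8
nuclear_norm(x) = 3.60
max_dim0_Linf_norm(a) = 0.43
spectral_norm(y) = 8.48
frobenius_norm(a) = 0.58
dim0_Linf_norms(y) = [5.8, 5.1]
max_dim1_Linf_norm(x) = 2.17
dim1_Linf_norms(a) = [0.14, 0.43]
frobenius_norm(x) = 3.25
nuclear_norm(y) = 12.83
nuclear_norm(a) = 0.68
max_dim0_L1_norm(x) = 3.17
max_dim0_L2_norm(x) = 2.3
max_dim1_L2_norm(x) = 2.91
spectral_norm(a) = 0.57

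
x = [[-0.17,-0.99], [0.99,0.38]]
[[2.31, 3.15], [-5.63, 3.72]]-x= [[2.48,4.14], [-6.62,3.34]]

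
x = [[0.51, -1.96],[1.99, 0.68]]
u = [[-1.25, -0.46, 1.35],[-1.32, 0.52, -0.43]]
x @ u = [[1.95,-1.25,1.53], [-3.39,-0.56,2.39]]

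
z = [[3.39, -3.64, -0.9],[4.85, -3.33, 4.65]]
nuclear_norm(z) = 11.83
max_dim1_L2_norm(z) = 7.5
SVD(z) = [[-0.48, -0.88], [-0.88, 0.48]] @ diag([8.348410191052066, 3.4770170091528225]) @ [[-0.70, 0.56, -0.44], [-0.18, 0.45, 0.87]]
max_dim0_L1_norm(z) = 8.24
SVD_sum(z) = [[2.84, -2.26, 1.76], [5.15, -4.09, 3.18]] + [[0.55, -1.38, -2.66], [-0.30, 0.76, 1.47]]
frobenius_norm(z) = 9.04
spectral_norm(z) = 8.35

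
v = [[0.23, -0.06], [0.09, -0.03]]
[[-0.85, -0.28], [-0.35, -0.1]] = v@[[-3.03, -1.87], [2.50, -2.44]]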